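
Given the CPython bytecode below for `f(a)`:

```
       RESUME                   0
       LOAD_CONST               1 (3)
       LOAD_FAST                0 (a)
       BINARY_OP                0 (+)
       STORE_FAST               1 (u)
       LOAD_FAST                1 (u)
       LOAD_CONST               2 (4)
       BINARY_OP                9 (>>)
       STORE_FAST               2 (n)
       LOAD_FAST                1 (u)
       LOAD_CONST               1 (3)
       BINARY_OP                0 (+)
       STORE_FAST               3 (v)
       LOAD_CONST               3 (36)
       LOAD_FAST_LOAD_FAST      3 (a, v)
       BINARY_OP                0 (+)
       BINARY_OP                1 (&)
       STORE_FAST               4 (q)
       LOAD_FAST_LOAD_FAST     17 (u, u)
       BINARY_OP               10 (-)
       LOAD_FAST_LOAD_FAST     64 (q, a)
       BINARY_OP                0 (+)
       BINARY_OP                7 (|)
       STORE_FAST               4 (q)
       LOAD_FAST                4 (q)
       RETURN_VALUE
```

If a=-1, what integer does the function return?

LOAD_CONST → push 3. Stack: [3]
LOAD_FAST a → push -1. Stack: [3, -1]
BINARY_OP + → 3 + -1 = 2. Stack: [2]
STORE_FAST u → u=2. Stack: []
LOAD_FAST u → push 2. Stack: [2]
LOAD_CONST → push 4. Stack: [2, 4]
BINARY_OP >> → 2 >> 4 = 0. Stack: [0]
STORE_FAST n → n=0. Stack: []
LOAD_FAST u → push 2. Stack: [2]
LOAD_CONST → push 3. Stack: [2, 3]
BINARY_OP + → 2 + 3 = 5. Stack: [5]
STORE_FAST v → v=5. Stack: []
LOAD_CONST → push 36. Stack: [36]
LOAD_FAST_LOAD_FAST a,v → push -1,5. Stack: [36, -1, 5]
BINARY_OP + → -1 + 5 = 4. Stack: [36, 4]
BINARY_OP & → 36 & 4 = 4. Stack: [4]
STORE_FAST q → q=4. Stack: []
LOAD_FAST_LOAD_FAST u,u → push 2,2. Stack: [2, 2]
BINARY_OP - → 2 - 2 = 0. Stack: [0]
LOAD_FAST_LOAD_FAST q,a → push 4,-1. Stack: [0, 4, -1]
BINARY_OP + → 4 + -1 = 3. Stack: [0, 3]
BINARY_OP | → 0 | 3 = 3. Stack: [3]
STORE_FAST q → q=3. Stack: []
LOAD_FAST q → push 3. Stack: [3]
RETURN_VALUE → return 3.

3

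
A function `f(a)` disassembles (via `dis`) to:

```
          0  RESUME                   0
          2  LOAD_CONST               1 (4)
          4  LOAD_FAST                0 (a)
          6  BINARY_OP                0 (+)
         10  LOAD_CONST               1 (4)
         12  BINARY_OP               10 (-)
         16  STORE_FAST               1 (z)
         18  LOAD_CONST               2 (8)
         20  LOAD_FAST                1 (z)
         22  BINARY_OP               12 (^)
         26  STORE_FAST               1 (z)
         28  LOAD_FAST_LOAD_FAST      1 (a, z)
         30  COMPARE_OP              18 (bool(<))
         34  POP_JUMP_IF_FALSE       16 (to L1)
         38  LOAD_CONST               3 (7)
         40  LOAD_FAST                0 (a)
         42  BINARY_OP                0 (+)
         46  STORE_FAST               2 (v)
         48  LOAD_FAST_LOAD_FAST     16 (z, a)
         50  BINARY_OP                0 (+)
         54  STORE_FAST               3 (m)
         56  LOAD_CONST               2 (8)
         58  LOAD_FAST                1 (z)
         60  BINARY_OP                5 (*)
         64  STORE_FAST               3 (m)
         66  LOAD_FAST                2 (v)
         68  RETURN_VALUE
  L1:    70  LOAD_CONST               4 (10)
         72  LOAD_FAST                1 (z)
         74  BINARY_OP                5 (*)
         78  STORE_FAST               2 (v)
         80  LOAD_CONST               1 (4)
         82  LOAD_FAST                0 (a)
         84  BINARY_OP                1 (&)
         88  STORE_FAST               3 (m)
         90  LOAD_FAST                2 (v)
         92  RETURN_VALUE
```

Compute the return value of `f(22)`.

LOAD_CONST → push 4. Stack: [4]
LOAD_FAST a → push 22. Stack: [4, 22]
BINARY_OP + → 4 + 22 = 26. Stack: [26]
LOAD_CONST → push 4. Stack: [26, 4]
BINARY_OP - → 26 - 4 = 22. Stack: [22]
STORE_FAST z → z=22. Stack: []
LOAD_CONST → push 8. Stack: [8]
LOAD_FAST z → push 22. Stack: [8, 22]
BINARY_OP ^ → 8 ^ 22 = 30. Stack: [30]
STORE_FAST z → z=30. Stack: []
LOAD_FAST_LOAD_FAST a,z → push 22,30. Stack: [22, 30]
COMPARE_OP bool(<) → 22 vs 30 = True. Stack: [True]
POP_JUMP_IF_FALSE → pop True; no jump. Stack: []
LOAD_CONST → push 7. Stack: [7]
LOAD_FAST a → push 22. Stack: [7, 22]
BINARY_OP + → 7 + 22 = 29. Stack: [29]
STORE_FAST v → v=29. Stack: []
LOAD_FAST_LOAD_FAST z,a → push 30,22. Stack: [30, 22]
BINARY_OP + → 30 + 22 = 52. Stack: [52]
STORE_FAST m → m=52. Stack: []
LOAD_CONST → push 8. Stack: [8]
LOAD_FAST z → push 30. Stack: [8, 30]
BINARY_OP * → 8 * 30 = 240. Stack: [240]
STORE_FAST m → m=240. Stack: []
LOAD_FAST v → push 29. Stack: [29]
RETURN_VALUE → return 29.

29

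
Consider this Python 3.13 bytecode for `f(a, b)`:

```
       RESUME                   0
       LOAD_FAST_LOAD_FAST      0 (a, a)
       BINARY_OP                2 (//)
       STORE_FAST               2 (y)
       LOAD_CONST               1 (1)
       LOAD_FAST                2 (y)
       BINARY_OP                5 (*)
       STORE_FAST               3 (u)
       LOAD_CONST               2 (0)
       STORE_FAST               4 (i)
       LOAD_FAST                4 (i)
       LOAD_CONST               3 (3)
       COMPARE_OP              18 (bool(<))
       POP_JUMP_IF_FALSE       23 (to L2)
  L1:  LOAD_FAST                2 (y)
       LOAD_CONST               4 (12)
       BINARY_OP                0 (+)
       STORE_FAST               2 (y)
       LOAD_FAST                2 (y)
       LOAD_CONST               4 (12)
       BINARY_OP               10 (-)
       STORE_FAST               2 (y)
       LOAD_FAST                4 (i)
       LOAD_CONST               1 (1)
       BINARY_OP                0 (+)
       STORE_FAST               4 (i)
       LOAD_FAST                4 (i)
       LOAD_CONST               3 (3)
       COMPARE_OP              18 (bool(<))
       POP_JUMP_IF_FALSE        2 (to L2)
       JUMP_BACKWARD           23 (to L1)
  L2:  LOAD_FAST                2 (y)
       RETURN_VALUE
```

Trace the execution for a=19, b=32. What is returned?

LOAD_FAST_LOAD_FAST a,a → push 19,19. Stack: [19, 19]
BINARY_OP // → 19 // 19 = 1. Stack: [1]
STORE_FAST y → y=1. Stack: []
LOAD_CONST → push 1. Stack: [1]
LOAD_FAST y → push 1. Stack: [1, 1]
BINARY_OP * → 1 * 1 = 1. Stack: [1]
STORE_FAST u → u=1. Stack: []
LOAD_CONST → push 0. Stack: [0]
STORE_FAST i → i=0. Stack: []
LOAD_FAST i → push 0. Stack: [0]
LOAD_CONST → push 3. Stack: [0, 3]
COMPARE_OP bool(<) → 0 vs 3 = True. Stack: [True]
POP_JUMP_IF_FALSE → pop True; no jump. Stack: []
LOAD_FAST y → push 1. Stack: [1]
LOAD_CONST → push 12. Stack: [1, 12]
BINARY_OP + → 1 + 12 = 13. Stack: [13]
STORE_FAST y → y=13. Stack: []
LOAD_FAST y → push 13. Stack: [13]
LOAD_CONST → push 12. Stack: [13, 12]
BINARY_OP - → 13 - 12 = 1. Stack: [1]
STORE_FAST y → y=1. Stack: []
LOAD_FAST i → push 0. Stack: [0]
LOAD_CONST → push 1. Stack: [0, 1]
BINARY_OP + → 0 + 1 = 1. Stack: [1]
STORE_FAST i → i=1. Stack: []
LOAD_FAST i → push 1. Stack: [1]
LOAD_CONST → push 3. Stack: [1, 3]
COMPARE_OP bool(<) → 1 vs 3 = True. Stack: [True]
POP_JUMP_IF_FALSE → pop True; no jump. Stack: []
LOAD_FAST y → push 1. Stack: [1]
LOAD_CONST → push 12. Stack: [1, 12]
BINARY_OP + → 1 + 12 = 13. Stack: [13]
STORE_FAST y → y=13. Stack: []
LOAD_FAST y → push 13. Stack: [13]
LOAD_CONST → push 12. Stack: [13, 12]
BINARY_OP - → 13 - 12 = 1. Stack: [1]
STORE_FAST y → y=1. Stack: []
LOAD_FAST i → push 1. Stack: [1]
LOAD_CONST → push 1. Stack: [1, 1]
BINARY_OP + → 1 + 1 = 2. Stack: [2]
STORE_FAST i → i=2. Stack: []
LOAD_FAST i → push 2. Stack: [2]
LOAD_CONST → push 3. Stack: [2, 3]
COMPARE_OP bool(<) → 2 vs 3 = True. Stack: [True]
POP_JUMP_IF_FALSE → pop True; no jump. Stack: []
LOAD_FAST y → push 1. Stack: [1]
LOAD_CONST → push 12. Stack: [1, 12]
BINARY_OP + → 1 + 12 = 13. Stack: [13]
STORE_FAST y → y=13. Stack: []
LOAD_FAST y → push 13. Stack: [13]
LOAD_CONST → push 12. Stack: [13, 12]
BINARY_OP - → 13 - 12 = 1. Stack: [1]
STORE_FAST y → y=1. Stack: []
LOAD_FAST i → push 2. Stack: [2]
LOAD_CONST → push 1. Stack: [2, 1]
BINARY_OP + → 2 + 1 = 3. Stack: [3]
STORE_FAST i → i=3. Stack: []
LOAD_FAST i → push 3. Stack: [3]
LOAD_CONST → push 3. Stack: [3, 3]
COMPARE_OP bool(<) → 3 vs 3 = False. Stack: [False]
POP_JUMP_IF_FALSE → pop False; jump. Stack: []
LOAD_FAST y → push 1. Stack: [1]
RETURN_VALUE → return 1.

1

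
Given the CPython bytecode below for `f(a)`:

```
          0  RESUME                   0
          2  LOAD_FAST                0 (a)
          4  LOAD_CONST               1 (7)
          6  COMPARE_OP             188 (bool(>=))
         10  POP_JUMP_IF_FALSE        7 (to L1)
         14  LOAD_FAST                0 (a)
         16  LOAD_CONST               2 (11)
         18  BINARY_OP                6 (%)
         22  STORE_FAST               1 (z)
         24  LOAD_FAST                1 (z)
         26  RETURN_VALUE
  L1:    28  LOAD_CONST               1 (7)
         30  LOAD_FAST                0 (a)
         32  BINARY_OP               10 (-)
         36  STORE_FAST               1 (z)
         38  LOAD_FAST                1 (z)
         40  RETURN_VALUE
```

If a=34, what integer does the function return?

1

LOAD_FAST a → push 34. Stack: [34]
LOAD_CONST → push 7. Stack: [34, 7]
COMPARE_OP bool(>=) → 34 vs 7 = True. Stack: [True]
POP_JUMP_IF_FALSE → pop True; no jump. Stack: []
LOAD_FAST a → push 34. Stack: [34]
LOAD_CONST → push 11. Stack: [34, 11]
BINARY_OP % → 34 % 11 = 1. Stack: [1]
STORE_FAST z → z=1. Stack: []
LOAD_FAST z → push 1. Stack: [1]
RETURN_VALUE → return 1.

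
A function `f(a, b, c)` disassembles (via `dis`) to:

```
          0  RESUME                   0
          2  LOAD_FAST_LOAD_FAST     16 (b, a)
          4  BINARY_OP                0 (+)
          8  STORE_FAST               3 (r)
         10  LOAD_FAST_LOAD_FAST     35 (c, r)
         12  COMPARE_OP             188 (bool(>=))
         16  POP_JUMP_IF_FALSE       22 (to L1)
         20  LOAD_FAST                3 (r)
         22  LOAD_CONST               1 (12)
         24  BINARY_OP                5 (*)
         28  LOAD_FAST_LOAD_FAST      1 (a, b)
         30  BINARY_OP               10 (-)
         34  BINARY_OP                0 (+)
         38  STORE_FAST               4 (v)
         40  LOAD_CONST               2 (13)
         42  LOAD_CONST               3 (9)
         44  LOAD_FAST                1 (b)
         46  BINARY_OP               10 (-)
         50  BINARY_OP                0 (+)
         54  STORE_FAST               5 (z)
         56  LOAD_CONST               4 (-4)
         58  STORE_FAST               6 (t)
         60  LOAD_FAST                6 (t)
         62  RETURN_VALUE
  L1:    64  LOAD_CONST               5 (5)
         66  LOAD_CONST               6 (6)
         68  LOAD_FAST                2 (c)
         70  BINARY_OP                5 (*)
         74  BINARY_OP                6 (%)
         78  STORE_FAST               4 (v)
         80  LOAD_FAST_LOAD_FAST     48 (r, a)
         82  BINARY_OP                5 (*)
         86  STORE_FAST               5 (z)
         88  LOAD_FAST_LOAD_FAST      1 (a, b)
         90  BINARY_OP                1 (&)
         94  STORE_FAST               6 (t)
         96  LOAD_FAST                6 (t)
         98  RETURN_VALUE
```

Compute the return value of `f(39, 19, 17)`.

LOAD_FAST_LOAD_FAST b,a → push 19,39. Stack: [19, 39]
BINARY_OP + → 19 + 39 = 58. Stack: [58]
STORE_FAST r → r=58. Stack: []
LOAD_FAST_LOAD_FAST c,r → push 17,58. Stack: [17, 58]
COMPARE_OP bool(>=) → 17 vs 58 = False. Stack: [False]
POP_JUMP_IF_FALSE → pop False; jump. Stack: []
LOAD_CONST → push 5. Stack: [5]
LOAD_CONST → push 6. Stack: [5, 6]
LOAD_FAST c → push 17. Stack: [5, 6, 17]
BINARY_OP * → 6 * 17 = 102. Stack: [5, 102]
BINARY_OP % → 5 % 102 = 5. Stack: [5]
STORE_FAST v → v=5. Stack: []
LOAD_FAST_LOAD_FAST r,a → push 58,39. Stack: [58, 39]
BINARY_OP * → 58 * 39 = 2262. Stack: [2262]
STORE_FAST z → z=2262. Stack: []
LOAD_FAST_LOAD_FAST a,b → push 39,19. Stack: [39, 19]
BINARY_OP & → 39 & 19 = 3. Stack: [3]
STORE_FAST t → t=3. Stack: []
LOAD_FAST t → push 3. Stack: [3]
RETURN_VALUE → return 3.

3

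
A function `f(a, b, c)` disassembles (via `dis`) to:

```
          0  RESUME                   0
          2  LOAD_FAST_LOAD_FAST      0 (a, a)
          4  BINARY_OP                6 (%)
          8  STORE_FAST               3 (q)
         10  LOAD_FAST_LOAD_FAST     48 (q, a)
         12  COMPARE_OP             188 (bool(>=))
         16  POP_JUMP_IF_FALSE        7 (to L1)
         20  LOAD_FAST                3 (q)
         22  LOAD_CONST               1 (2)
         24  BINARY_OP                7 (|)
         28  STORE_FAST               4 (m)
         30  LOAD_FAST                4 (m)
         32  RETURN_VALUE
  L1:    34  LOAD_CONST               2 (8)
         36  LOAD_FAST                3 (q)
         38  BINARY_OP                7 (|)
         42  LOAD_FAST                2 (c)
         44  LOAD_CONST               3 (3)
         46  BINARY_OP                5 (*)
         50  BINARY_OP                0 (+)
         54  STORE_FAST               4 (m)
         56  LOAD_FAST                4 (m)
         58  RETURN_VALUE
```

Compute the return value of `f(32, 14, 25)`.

LOAD_FAST_LOAD_FAST a,a → push 32,32. Stack: [32, 32]
BINARY_OP % → 32 % 32 = 0. Stack: [0]
STORE_FAST q → q=0. Stack: []
LOAD_FAST_LOAD_FAST q,a → push 0,32. Stack: [0, 32]
COMPARE_OP bool(>=) → 0 vs 32 = False. Stack: [False]
POP_JUMP_IF_FALSE → pop False; jump. Stack: []
LOAD_CONST → push 8. Stack: [8]
LOAD_FAST q → push 0. Stack: [8, 0]
BINARY_OP | → 8 | 0 = 8. Stack: [8]
LOAD_FAST c → push 25. Stack: [8, 25]
LOAD_CONST → push 3. Stack: [8, 25, 3]
BINARY_OP * → 25 * 3 = 75. Stack: [8, 75]
BINARY_OP + → 8 + 75 = 83. Stack: [83]
STORE_FAST m → m=83. Stack: []
LOAD_FAST m → push 83. Stack: [83]
RETURN_VALUE → return 83.

83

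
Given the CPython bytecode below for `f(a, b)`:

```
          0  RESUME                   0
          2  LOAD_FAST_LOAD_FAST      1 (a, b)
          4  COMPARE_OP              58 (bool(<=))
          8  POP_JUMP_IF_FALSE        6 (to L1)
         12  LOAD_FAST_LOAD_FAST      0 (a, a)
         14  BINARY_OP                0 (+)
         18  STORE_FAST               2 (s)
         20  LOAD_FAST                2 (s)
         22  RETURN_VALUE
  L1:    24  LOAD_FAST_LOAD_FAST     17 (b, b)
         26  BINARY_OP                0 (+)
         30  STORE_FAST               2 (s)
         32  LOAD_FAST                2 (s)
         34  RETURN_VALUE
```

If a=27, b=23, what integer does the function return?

46

LOAD_FAST_LOAD_FAST a,b → push 27,23. Stack: [27, 23]
COMPARE_OP bool(<=) → 27 vs 23 = False. Stack: [False]
POP_JUMP_IF_FALSE → pop False; jump. Stack: []
LOAD_FAST_LOAD_FAST b,b → push 23,23. Stack: [23, 23]
BINARY_OP + → 23 + 23 = 46. Stack: [46]
STORE_FAST s → s=46. Stack: []
LOAD_FAST s → push 46. Stack: [46]
RETURN_VALUE → return 46.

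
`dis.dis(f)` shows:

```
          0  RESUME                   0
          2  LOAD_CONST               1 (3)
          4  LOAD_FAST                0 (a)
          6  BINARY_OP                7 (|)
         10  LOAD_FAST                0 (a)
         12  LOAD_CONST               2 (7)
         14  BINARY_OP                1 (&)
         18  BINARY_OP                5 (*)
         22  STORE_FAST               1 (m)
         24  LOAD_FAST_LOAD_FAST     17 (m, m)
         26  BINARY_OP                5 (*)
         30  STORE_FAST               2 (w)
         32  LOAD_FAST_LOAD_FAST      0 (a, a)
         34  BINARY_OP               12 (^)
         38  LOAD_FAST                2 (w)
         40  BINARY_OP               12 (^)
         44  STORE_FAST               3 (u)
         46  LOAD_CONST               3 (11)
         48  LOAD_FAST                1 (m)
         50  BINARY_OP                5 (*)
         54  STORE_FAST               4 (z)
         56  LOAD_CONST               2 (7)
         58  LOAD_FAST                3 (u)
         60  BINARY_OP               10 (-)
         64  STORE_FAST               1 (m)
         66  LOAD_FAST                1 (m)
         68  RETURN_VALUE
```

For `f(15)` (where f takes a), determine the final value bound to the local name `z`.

LOAD_CONST → push 3. Stack: [3]
LOAD_FAST a → push 15. Stack: [3, 15]
BINARY_OP | → 3 | 15 = 15. Stack: [15]
LOAD_FAST a → push 15. Stack: [15, 15]
LOAD_CONST → push 7. Stack: [15, 15, 7]
BINARY_OP & → 15 & 7 = 7. Stack: [15, 7]
BINARY_OP * → 15 * 7 = 105. Stack: [105]
STORE_FAST m → m=105. Stack: []
LOAD_FAST_LOAD_FAST m,m → push 105,105. Stack: [105, 105]
BINARY_OP * → 105 * 105 = 11025. Stack: [11025]
STORE_FAST w → w=11025. Stack: []
LOAD_FAST_LOAD_FAST a,a → push 15,15. Stack: [15, 15]
BINARY_OP ^ → 15 ^ 15 = 0. Stack: [0]
LOAD_FAST w → push 11025. Stack: [0, 11025]
BINARY_OP ^ → 0 ^ 11025 = 11025. Stack: [11025]
STORE_FAST u → u=11025. Stack: []
LOAD_CONST → push 11. Stack: [11]
LOAD_FAST m → push 105. Stack: [11, 105]
BINARY_OP * → 11 * 105 = 1155. Stack: [1155]
STORE_FAST z → z=1155. Stack: []
LOAD_CONST → push 7. Stack: [7]
LOAD_FAST u → push 11025. Stack: [7, 11025]
BINARY_OP - → 7 - 11025 = -11018. Stack: [-11018]
STORE_FAST m → m=-11018. Stack: []
LOAD_FAST m → push -11018. Stack: [-11018]
RETURN_VALUE → return -11018.

1155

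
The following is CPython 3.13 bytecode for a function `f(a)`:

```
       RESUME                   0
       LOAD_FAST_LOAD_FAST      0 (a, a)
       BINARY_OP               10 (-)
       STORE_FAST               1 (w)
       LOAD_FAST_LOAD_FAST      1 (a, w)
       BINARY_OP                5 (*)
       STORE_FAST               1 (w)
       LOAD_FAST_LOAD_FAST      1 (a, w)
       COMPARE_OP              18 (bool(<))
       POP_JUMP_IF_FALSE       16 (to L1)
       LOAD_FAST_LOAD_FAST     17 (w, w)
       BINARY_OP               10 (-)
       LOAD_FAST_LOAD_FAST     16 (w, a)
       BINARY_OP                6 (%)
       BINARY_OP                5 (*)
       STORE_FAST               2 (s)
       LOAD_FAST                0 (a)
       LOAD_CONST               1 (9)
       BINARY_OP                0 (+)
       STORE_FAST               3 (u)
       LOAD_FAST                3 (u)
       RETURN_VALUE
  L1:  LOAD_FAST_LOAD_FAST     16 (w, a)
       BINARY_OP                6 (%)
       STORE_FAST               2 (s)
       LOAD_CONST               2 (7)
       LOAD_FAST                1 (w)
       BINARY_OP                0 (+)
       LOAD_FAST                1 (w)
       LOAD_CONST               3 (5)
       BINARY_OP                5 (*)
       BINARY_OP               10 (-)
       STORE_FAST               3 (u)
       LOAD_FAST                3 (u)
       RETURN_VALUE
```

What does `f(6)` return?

7

LOAD_FAST_LOAD_FAST a,a → push 6,6. Stack: [6, 6]
BINARY_OP - → 6 - 6 = 0. Stack: [0]
STORE_FAST w → w=0. Stack: []
LOAD_FAST_LOAD_FAST a,w → push 6,0. Stack: [6, 0]
BINARY_OP * → 6 * 0 = 0. Stack: [0]
STORE_FAST w → w=0. Stack: []
LOAD_FAST_LOAD_FAST a,w → push 6,0. Stack: [6, 0]
COMPARE_OP bool(<) → 6 vs 0 = False. Stack: [False]
POP_JUMP_IF_FALSE → pop False; jump. Stack: []
LOAD_FAST_LOAD_FAST w,a → push 0,6. Stack: [0, 6]
BINARY_OP % → 0 % 6 = 0. Stack: [0]
STORE_FAST s → s=0. Stack: []
LOAD_CONST → push 7. Stack: [7]
LOAD_FAST w → push 0. Stack: [7, 0]
BINARY_OP + → 7 + 0 = 7. Stack: [7]
LOAD_FAST w → push 0. Stack: [7, 0]
LOAD_CONST → push 5. Stack: [7, 0, 5]
BINARY_OP * → 0 * 5 = 0. Stack: [7, 0]
BINARY_OP - → 7 - 0 = 7. Stack: [7]
STORE_FAST u → u=7. Stack: []
LOAD_FAST u → push 7. Stack: [7]
RETURN_VALUE → return 7.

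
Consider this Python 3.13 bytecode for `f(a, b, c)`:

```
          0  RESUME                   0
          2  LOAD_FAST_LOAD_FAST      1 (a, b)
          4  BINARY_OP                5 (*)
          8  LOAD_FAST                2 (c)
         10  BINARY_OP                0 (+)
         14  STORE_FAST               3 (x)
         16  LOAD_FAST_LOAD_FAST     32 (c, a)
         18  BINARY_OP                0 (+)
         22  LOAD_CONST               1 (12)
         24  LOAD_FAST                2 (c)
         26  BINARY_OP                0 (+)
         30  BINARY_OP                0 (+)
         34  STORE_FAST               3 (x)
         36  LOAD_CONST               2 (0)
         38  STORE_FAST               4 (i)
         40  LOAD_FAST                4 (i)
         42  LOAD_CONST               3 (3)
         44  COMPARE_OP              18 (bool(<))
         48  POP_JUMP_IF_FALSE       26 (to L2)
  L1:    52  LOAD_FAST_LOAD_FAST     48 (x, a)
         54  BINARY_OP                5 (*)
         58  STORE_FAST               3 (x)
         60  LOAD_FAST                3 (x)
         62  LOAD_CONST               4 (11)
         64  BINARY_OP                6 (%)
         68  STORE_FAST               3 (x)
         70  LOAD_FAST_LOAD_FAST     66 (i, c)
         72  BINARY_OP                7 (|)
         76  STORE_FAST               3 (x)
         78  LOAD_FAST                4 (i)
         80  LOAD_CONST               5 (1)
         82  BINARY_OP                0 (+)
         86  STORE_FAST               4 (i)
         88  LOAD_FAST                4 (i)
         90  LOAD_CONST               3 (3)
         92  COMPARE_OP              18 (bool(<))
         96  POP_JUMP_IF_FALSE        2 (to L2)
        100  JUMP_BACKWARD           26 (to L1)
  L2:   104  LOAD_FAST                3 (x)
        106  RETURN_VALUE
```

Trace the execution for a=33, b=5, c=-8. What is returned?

-6

LOAD_FAST_LOAD_FAST a,b → push 33,5
BINARY_OP * → 33 * 5 = 165
LOAD_FAST c → push -8
BINARY_OP + → 165 + -8 = 157
STORE_FAST x → x=157
LOAD_FAST_LOAD_FAST c,a → push -8,33
BINARY_OP + → -8 + 33 = 25
LOAD_CONST → push 12
LOAD_FAST c → push -8
BINARY_OP + → 12 + -8 = 4
BINARY_OP + → 25 + 4 = 29
STORE_FAST x → x=29
LOAD_CONST → push 0
STORE_FAST i → i=0
LOAD_FAST i → push 0
LOAD_CONST → push 3
COMPARE_OP bool(<) → 0 vs 3 = True
POP_JUMP_IF_FALSE → pop True; no jump
LOAD_FAST_LOAD_FAST x,a → push 29,33
BINARY_OP * → 29 * 33 = 957
STORE_FAST x → x=957
LOAD_FAST x → push 957
LOAD_CONST → push 11
BINARY_OP % → 957 % 11 = 0
STORE_FAST x → x=0
LOAD_FAST_LOAD_FAST i,c → push 0,-8
BINARY_OP | → 0 | -8 = -8
STORE_FAST x → x=-8
LOAD_FAST i → push 0
LOAD_CONST → push 1
BINARY_OP + → 0 + 1 = 1
STORE_FAST i → i=1
LOAD_FAST i → push 1
LOAD_CONST → push 3
COMPARE_OP bool(<) → 1 vs 3 = True
POP_JUMP_IF_FALSE → pop True; no jump
LOAD_FAST_LOAD_FAST x,a → push -8,33
BINARY_OP * → -8 * 33 = -264
STORE_FAST x → x=-264
LOAD_FAST x → push -264
LOAD_CONST → push 11
BINARY_OP % → -264 % 11 = 0
STORE_FAST x → x=0
LOAD_FAST_LOAD_FAST i,c → push 1,-8
BINARY_OP | → 1 | -8 = -7
STORE_FAST x → x=-7
LOAD_FAST i → push 1
LOAD_CONST → push 1
BINARY_OP + → 1 + 1 = 2
STORE_FAST i → i=2
LOAD_FAST i → push 2
LOAD_CONST → push 3
COMPARE_OP bool(<) → 2 vs 3 = True
POP_JUMP_IF_FALSE → pop True; no jump
LOAD_FAST_LOAD_FAST x,a → push -7,33
BINARY_OP * → -7 * 33 = -231
STORE_FAST x → x=-231
LOAD_FAST x → push -231
LOAD_CONST → push 11
BINARY_OP % → -231 % 11 = 0
STORE_FAST x → x=0
LOAD_FAST_LOAD_FAST i,c → push 2,-8
BINARY_OP | → 2 | -8 = -6
STORE_FAST x → x=-6
LOAD_FAST i → push 2
LOAD_CONST → push 1
BINARY_OP + → 2 + 1 = 3
STORE_FAST i → i=3
LOAD_FAST i → push 3
LOAD_CONST → push 3
COMPARE_OP bool(<) → 3 vs 3 = False
POP_JUMP_IF_FALSE → pop False; jump
LOAD_FAST x → push -6
RETURN_VALUE → return -6.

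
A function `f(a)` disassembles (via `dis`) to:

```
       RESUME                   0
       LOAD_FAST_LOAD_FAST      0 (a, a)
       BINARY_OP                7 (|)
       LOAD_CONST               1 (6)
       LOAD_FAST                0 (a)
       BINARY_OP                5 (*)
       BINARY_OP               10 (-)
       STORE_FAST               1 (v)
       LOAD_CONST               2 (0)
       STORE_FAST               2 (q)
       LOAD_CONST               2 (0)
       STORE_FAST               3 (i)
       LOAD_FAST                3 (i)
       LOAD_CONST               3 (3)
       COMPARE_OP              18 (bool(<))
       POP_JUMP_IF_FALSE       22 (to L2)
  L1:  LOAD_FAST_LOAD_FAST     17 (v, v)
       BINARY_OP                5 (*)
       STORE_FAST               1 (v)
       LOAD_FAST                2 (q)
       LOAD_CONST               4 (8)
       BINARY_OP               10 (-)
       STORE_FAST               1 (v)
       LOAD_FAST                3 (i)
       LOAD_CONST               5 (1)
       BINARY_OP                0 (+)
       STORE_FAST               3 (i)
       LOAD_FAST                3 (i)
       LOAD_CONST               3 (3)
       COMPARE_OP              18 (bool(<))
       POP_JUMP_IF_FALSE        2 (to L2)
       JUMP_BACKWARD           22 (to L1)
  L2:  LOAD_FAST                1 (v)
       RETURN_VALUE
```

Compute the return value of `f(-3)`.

LOAD_FAST_LOAD_FAST a,a → push -3,-3. Stack: [-3, -3]
BINARY_OP | → -3 | -3 = -3. Stack: [-3]
LOAD_CONST → push 6. Stack: [-3, 6]
LOAD_FAST a → push -3. Stack: [-3, 6, -3]
BINARY_OP * → 6 * -3 = -18. Stack: [-3, -18]
BINARY_OP - → -3 - -18 = 15. Stack: [15]
STORE_FAST v → v=15. Stack: []
LOAD_CONST → push 0. Stack: [0]
STORE_FAST q → q=0. Stack: []
LOAD_CONST → push 0. Stack: [0]
STORE_FAST i → i=0. Stack: []
LOAD_FAST i → push 0. Stack: [0]
LOAD_CONST → push 3. Stack: [0, 3]
COMPARE_OP bool(<) → 0 vs 3 = True. Stack: [True]
POP_JUMP_IF_FALSE → pop True; no jump. Stack: []
LOAD_FAST_LOAD_FAST v,v → push 15,15. Stack: [15, 15]
BINARY_OP * → 15 * 15 = 225. Stack: [225]
STORE_FAST v → v=225. Stack: []
LOAD_FAST q → push 0. Stack: [0]
LOAD_CONST → push 8. Stack: [0, 8]
BINARY_OP - → 0 - 8 = -8. Stack: [-8]
STORE_FAST v → v=-8. Stack: []
LOAD_FAST i → push 0. Stack: [0]
LOAD_CONST → push 1. Stack: [0, 1]
BINARY_OP + → 0 + 1 = 1. Stack: [1]
STORE_FAST i → i=1. Stack: []
LOAD_FAST i → push 1. Stack: [1]
LOAD_CONST → push 3. Stack: [1, 3]
COMPARE_OP bool(<) → 1 vs 3 = True. Stack: [True]
POP_JUMP_IF_FALSE → pop True; no jump. Stack: []
LOAD_FAST_LOAD_FAST v,v → push -8,-8. Stack: [-8, -8]
BINARY_OP * → -8 * -8 = 64. Stack: [64]
STORE_FAST v → v=64. Stack: []
LOAD_FAST q → push 0. Stack: [0]
LOAD_CONST → push 8. Stack: [0, 8]
BINARY_OP - → 0 - 8 = -8. Stack: [-8]
STORE_FAST v → v=-8. Stack: []
LOAD_FAST i → push 1. Stack: [1]
LOAD_CONST → push 1. Stack: [1, 1]
BINARY_OP + → 1 + 1 = 2. Stack: [2]
STORE_FAST i → i=2. Stack: []
LOAD_FAST i → push 2. Stack: [2]
LOAD_CONST → push 3. Stack: [2, 3]
COMPARE_OP bool(<) → 2 vs 3 = True. Stack: [True]
POP_JUMP_IF_FALSE → pop True; no jump. Stack: []
LOAD_FAST_LOAD_FAST v,v → push -8,-8. Stack: [-8, -8]
BINARY_OP * → -8 * -8 = 64. Stack: [64]
STORE_FAST v → v=64. Stack: []
LOAD_FAST q → push 0. Stack: [0]
LOAD_CONST → push 8. Stack: [0, 8]
BINARY_OP - → 0 - 8 = -8. Stack: [-8]
STORE_FAST v → v=-8. Stack: []
LOAD_FAST i → push 2. Stack: [2]
LOAD_CONST → push 1. Stack: [2, 1]
BINARY_OP + → 2 + 1 = 3. Stack: [3]
STORE_FAST i → i=3. Stack: []
LOAD_FAST i → push 3. Stack: [3]
LOAD_CONST → push 3. Stack: [3, 3]
COMPARE_OP bool(<) → 3 vs 3 = False. Stack: [False]
POP_JUMP_IF_FALSE → pop False; jump. Stack: []
LOAD_FAST v → push -8. Stack: [-8]
RETURN_VALUE → return -8.

-8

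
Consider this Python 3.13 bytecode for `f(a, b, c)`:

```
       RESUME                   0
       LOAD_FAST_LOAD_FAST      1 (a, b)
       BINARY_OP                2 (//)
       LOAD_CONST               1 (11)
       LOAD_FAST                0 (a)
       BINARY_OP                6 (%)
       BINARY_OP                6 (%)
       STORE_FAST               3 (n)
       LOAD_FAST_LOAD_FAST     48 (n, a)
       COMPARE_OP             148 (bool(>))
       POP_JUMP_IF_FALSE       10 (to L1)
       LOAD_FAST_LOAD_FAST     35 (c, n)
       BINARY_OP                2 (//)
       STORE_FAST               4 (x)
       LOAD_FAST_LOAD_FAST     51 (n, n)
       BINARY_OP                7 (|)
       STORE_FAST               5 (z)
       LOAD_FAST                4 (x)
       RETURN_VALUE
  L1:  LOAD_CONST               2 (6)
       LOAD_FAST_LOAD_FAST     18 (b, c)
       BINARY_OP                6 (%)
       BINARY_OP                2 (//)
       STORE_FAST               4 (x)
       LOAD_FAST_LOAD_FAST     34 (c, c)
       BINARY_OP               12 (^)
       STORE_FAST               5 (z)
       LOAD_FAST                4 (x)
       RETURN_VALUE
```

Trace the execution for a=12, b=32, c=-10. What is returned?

LOAD_FAST_LOAD_FAST a,b → push 12,32. Stack: [12, 32]
BINARY_OP // → 12 // 32 = 0. Stack: [0]
LOAD_CONST → push 11. Stack: [0, 11]
LOAD_FAST a → push 12. Stack: [0, 11, 12]
BINARY_OP % → 11 % 12 = 11. Stack: [0, 11]
BINARY_OP % → 0 % 11 = 0. Stack: [0]
STORE_FAST n → n=0. Stack: []
LOAD_FAST_LOAD_FAST n,a → push 0,12. Stack: [0, 12]
COMPARE_OP bool(>) → 0 vs 12 = False. Stack: [False]
POP_JUMP_IF_FALSE → pop False; jump. Stack: []
LOAD_CONST → push 6. Stack: [6]
LOAD_FAST_LOAD_FAST b,c → push 32,-10. Stack: [6, 32, -10]
BINARY_OP % → 32 % -10 = -8. Stack: [6, -8]
BINARY_OP // → 6 // -8 = -1. Stack: [-1]
STORE_FAST x → x=-1. Stack: []
LOAD_FAST_LOAD_FAST c,c → push -10,-10. Stack: [-10, -10]
BINARY_OP ^ → -10 ^ -10 = 0. Stack: [0]
STORE_FAST z → z=0. Stack: []
LOAD_FAST x → push -1. Stack: [-1]
RETURN_VALUE → return -1.

-1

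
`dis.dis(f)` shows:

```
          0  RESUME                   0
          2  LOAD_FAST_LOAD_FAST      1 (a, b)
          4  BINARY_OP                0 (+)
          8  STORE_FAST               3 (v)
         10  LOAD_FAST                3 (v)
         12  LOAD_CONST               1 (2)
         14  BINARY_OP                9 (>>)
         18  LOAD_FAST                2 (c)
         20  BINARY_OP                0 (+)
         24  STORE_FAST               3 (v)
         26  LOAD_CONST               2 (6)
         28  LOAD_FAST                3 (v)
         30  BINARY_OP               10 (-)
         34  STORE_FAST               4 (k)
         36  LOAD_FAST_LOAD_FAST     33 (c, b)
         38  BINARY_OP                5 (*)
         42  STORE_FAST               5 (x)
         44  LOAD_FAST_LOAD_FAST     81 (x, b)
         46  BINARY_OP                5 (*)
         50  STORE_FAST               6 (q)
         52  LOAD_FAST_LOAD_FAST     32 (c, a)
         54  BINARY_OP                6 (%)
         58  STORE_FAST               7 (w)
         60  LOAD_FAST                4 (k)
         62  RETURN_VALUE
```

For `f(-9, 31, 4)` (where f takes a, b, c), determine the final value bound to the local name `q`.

LOAD_FAST_LOAD_FAST a,b → push -9,31. Stack: [-9, 31]
BINARY_OP + → -9 + 31 = 22. Stack: [22]
STORE_FAST v → v=22. Stack: []
LOAD_FAST v → push 22. Stack: [22]
LOAD_CONST → push 2. Stack: [22, 2]
BINARY_OP >> → 22 >> 2 = 5. Stack: [5]
LOAD_FAST c → push 4. Stack: [5, 4]
BINARY_OP + → 5 + 4 = 9. Stack: [9]
STORE_FAST v → v=9. Stack: []
LOAD_CONST → push 6. Stack: [6]
LOAD_FAST v → push 9. Stack: [6, 9]
BINARY_OP - → 6 - 9 = -3. Stack: [-3]
STORE_FAST k → k=-3. Stack: []
LOAD_FAST_LOAD_FAST c,b → push 4,31. Stack: [4, 31]
BINARY_OP * → 4 * 31 = 124. Stack: [124]
STORE_FAST x → x=124. Stack: []
LOAD_FAST_LOAD_FAST x,b → push 124,31. Stack: [124, 31]
BINARY_OP * → 124 * 31 = 3844. Stack: [3844]
STORE_FAST q → q=3844. Stack: []
LOAD_FAST_LOAD_FAST c,a → push 4,-9. Stack: [4, -9]
BINARY_OP % → 4 % -9 = -5. Stack: [-5]
STORE_FAST w → w=-5. Stack: []
LOAD_FAST k → push -3. Stack: [-3]
RETURN_VALUE → return -3.

3844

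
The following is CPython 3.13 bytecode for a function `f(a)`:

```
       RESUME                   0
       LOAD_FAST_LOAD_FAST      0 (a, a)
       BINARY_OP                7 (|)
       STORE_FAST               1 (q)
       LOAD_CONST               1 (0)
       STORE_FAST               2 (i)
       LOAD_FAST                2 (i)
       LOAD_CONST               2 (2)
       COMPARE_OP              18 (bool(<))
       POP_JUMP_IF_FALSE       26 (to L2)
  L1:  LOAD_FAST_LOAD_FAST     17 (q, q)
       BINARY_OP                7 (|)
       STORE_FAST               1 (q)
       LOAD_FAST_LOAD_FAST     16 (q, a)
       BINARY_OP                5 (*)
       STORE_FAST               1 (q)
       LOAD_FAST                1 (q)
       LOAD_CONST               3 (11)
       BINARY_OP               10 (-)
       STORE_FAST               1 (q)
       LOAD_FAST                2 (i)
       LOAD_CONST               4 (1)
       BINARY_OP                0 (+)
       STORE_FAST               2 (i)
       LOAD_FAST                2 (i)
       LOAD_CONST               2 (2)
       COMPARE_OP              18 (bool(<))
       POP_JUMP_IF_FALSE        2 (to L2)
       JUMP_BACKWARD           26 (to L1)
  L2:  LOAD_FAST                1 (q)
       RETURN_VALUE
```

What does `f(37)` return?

50235

LOAD_FAST_LOAD_FAST a,a → push 37,37. Stack: [37, 37]
BINARY_OP | → 37 | 37 = 37. Stack: [37]
STORE_FAST q → q=37. Stack: []
LOAD_CONST → push 0. Stack: [0]
STORE_FAST i → i=0. Stack: []
LOAD_FAST i → push 0. Stack: [0]
LOAD_CONST → push 2. Stack: [0, 2]
COMPARE_OP bool(<) → 0 vs 2 = True. Stack: [True]
POP_JUMP_IF_FALSE → pop True; no jump. Stack: []
LOAD_FAST_LOAD_FAST q,q → push 37,37. Stack: [37, 37]
BINARY_OP | → 37 | 37 = 37. Stack: [37]
STORE_FAST q → q=37. Stack: []
LOAD_FAST_LOAD_FAST q,a → push 37,37. Stack: [37, 37]
BINARY_OP * → 37 * 37 = 1369. Stack: [1369]
STORE_FAST q → q=1369. Stack: []
LOAD_FAST q → push 1369. Stack: [1369]
LOAD_CONST → push 11. Stack: [1369, 11]
BINARY_OP - → 1369 - 11 = 1358. Stack: [1358]
STORE_FAST q → q=1358. Stack: []
LOAD_FAST i → push 0. Stack: [0]
LOAD_CONST → push 1. Stack: [0, 1]
BINARY_OP + → 0 + 1 = 1. Stack: [1]
STORE_FAST i → i=1. Stack: []
LOAD_FAST i → push 1. Stack: [1]
LOAD_CONST → push 2. Stack: [1, 2]
COMPARE_OP bool(<) → 1 vs 2 = True. Stack: [True]
POP_JUMP_IF_FALSE → pop True; no jump. Stack: []
LOAD_FAST_LOAD_FAST q,q → push 1358,1358. Stack: [1358, 1358]
BINARY_OP | → 1358 | 1358 = 1358. Stack: [1358]
STORE_FAST q → q=1358. Stack: []
LOAD_FAST_LOAD_FAST q,a → push 1358,37. Stack: [1358, 37]
BINARY_OP * → 1358 * 37 = 50246. Stack: [50246]
STORE_FAST q → q=50246. Stack: []
LOAD_FAST q → push 50246. Stack: [50246]
LOAD_CONST → push 11. Stack: [50246, 11]
BINARY_OP - → 50246 - 11 = 50235. Stack: [50235]
STORE_FAST q → q=50235. Stack: []
LOAD_FAST i → push 1. Stack: [1]
LOAD_CONST → push 1. Stack: [1, 1]
BINARY_OP + → 1 + 1 = 2. Stack: [2]
STORE_FAST i → i=2. Stack: []
LOAD_FAST i → push 2. Stack: [2]
LOAD_CONST → push 2. Stack: [2, 2]
COMPARE_OP bool(<) → 2 vs 2 = False. Stack: [False]
POP_JUMP_IF_FALSE → pop False; jump. Stack: []
LOAD_FAST q → push 50235. Stack: [50235]
RETURN_VALUE → return 50235.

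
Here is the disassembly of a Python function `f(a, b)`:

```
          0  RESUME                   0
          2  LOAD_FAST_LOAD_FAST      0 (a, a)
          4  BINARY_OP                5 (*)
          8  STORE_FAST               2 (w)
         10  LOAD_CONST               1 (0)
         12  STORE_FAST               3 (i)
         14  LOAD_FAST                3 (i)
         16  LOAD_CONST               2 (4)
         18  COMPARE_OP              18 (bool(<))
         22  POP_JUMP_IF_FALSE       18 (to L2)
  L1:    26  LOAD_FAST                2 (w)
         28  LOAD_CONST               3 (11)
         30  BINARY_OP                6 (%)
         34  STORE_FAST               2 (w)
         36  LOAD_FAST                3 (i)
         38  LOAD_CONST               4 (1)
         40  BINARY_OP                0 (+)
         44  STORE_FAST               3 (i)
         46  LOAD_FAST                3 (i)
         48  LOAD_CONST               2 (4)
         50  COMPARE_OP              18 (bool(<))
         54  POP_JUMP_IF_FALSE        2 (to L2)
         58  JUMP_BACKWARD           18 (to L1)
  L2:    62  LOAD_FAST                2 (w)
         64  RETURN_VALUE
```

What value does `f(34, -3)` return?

1

LOAD_FAST_LOAD_FAST a,a → push 34,34. Stack: [34, 34]
BINARY_OP * → 34 * 34 = 1156. Stack: [1156]
STORE_FAST w → w=1156. Stack: []
LOAD_CONST → push 0. Stack: [0]
STORE_FAST i → i=0. Stack: []
LOAD_FAST i → push 0. Stack: [0]
LOAD_CONST → push 4. Stack: [0, 4]
COMPARE_OP bool(<) → 0 vs 4 = True. Stack: [True]
POP_JUMP_IF_FALSE → pop True; no jump. Stack: []
LOAD_FAST w → push 1156. Stack: [1156]
LOAD_CONST → push 11. Stack: [1156, 11]
BINARY_OP % → 1156 % 11 = 1. Stack: [1]
STORE_FAST w → w=1. Stack: []
LOAD_FAST i → push 0. Stack: [0]
LOAD_CONST → push 1. Stack: [0, 1]
BINARY_OP + → 0 + 1 = 1. Stack: [1]
STORE_FAST i → i=1. Stack: []
LOAD_FAST i → push 1. Stack: [1]
LOAD_CONST → push 4. Stack: [1, 4]
COMPARE_OP bool(<) → 1 vs 4 = True. Stack: [True]
POP_JUMP_IF_FALSE → pop True; no jump. Stack: []
LOAD_FAST w → push 1. Stack: [1]
LOAD_CONST → push 11. Stack: [1, 11]
BINARY_OP % → 1 % 11 = 1. Stack: [1]
STORE_FAST w → w=1. Stack: []
LOAD_FAST i → push 1. Stack: [1]
LOAD_CONST → push 1. Stack: [1, 1]
BINARY_OP + → 1 + 1 = 2. Stack: [2]
STORE_FAST i → i=2. Stack: []
LOAD_FAST i → push 2. Stack: [2]
LOAD_CONST → push 4. Stack: [2, 4]
COMPARE_OP bool(<) → 2 vs 4 = True. Stack: [True]
POP_JUMP_IF_FALSE → pop True; no jump. Stack: []
LOAD_FAST w → push 1. Stack: [1]
LOAD_CONST → push 11. Stack: [1, 11]
BINARY_OP % → 1 % 11 = 1. Stack: [1]
STORE_FAST w → w=1. Stack: []
LOAD_FAST i → push 2. Stack: [2]
LOAD_CONST → push 1. Stack: [2, 1]
BINARY_OP + → 2 + 1 = 3. Stack: [3]
STORE_FAST i → i=3. Stack: []
LOAD_FAST i → push 3. Stack: [3]
LOAD_CONST → push 4. Stack: [3, 4]
COMPARE_OP bool(<) → 3 vs 4 = True. Stack: [True]
POP_JUMP_IF_FALSE → pop True; no jump. Stack: []
LOAD_FAST w → push 1. Stack: [1]
LOAD_CONST → push 11. Stack: [1, 11]
BINARY_OP % → 1 % 11 = 1. Stack: [1]
STORE_FAST w → w=1. Stack: []
LOAD_FAST i → push 3. Stack: [3]
LOAD_CONST → push 1. Stack: [3, 1]
BINARY_OP + → 3 + 1 = 4. Stack: [4]
STORE_FAST i → i=4. Stack: []
LOAD_FAST i → push 4. Stack: [4]
LOAD_CONST → push 4. Stack: [4, 4]
COMPARE_OP bool(<) → 4 vs 4 = False. Stack: [False]
POP_JUMP_IF_FALSE → pop False; jump. Stack: []
LOAD_FAST w → push 1. Stack: [1]
RETURN_VALUE → return 1.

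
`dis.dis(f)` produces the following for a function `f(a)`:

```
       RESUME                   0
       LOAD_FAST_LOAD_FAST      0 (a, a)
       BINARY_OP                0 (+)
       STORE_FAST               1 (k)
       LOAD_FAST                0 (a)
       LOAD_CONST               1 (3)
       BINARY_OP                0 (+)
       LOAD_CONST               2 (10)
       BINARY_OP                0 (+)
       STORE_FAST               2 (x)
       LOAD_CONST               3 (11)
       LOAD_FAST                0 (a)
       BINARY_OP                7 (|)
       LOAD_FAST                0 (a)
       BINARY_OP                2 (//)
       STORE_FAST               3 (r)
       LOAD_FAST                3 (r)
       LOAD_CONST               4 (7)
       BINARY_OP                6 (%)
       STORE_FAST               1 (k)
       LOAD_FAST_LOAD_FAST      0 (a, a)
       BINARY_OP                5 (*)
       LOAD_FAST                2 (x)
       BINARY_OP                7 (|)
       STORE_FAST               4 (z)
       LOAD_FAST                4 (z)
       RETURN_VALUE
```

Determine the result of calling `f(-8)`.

LOAD_FAST_LOAD_FAST a,a → push -8,-8. Stack: [-8, -8]
BINARY_OP + → -8 + -8 = -16. Stack: [-16]
STORE_FAST k → k=-16. Stack: []
LOAD_FAST a → push -8. Stack: [-8]
LOAD_CONST → push 3. Stack: [-8, 3]
BINARY_OP + → -8 + 3 = -5. Stack: [-5]
LOAD_CONST → push 10. Stack: [-5, 10]
BINARY_OP + → -5 + 10 = 5. Stack: [5]
STORE_FAST x → x=5. Stack: []
LOAD_CONST → push 11. Stack: [11]
LOAD_FAST a → push -8. Stack: [11, -8]
BINARY_OP | → 11 | -8 = -5. Stack: [-5]
LOAD_FAST a → push -8. Stack: [-5, -8]
BINARY_OP // → -5 // -8 = 0. Stack: [0]
STORE_FAST r → r=0. Stack: []
LOAD_FAST r → push 0. Stack: [0]
LOAD_CONST → push 7. Stack: [0, 7]
BINARY_OP % → 0 % 7 = 0. Stack: [0]
STORE_FAST k → k=0. Stack: []
LOAD_FAST_LOAD_FAST a,a → push -8,-8. Stack: [-8, -8]
BINARY_OP * → -8 * -8 = 64. Stack: [64]
LOAD_FAST x → push 5. Stack: [64, 5]
BINARY_OP | → 64 | 5 = 69. Stack: [69]
STORE_FAST z → z=69. Stack: []
LOAD_FAST z → push 69. Stack: [69]
RETURN_VALUE → return 69.

69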